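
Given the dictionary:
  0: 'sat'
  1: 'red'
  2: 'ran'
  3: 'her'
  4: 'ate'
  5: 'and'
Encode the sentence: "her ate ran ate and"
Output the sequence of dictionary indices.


Look up each word in the dictionary:
  'her' -> 3
  'ate' -> 4
  'ran' -> 2
  'ate' -> 4
  'and' -> 5

Encoded: [3, 4, 2, 4, 5]


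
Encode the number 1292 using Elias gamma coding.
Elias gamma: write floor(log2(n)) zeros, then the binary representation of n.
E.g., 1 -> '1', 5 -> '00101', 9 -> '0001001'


num_bits = floor(log2(1292)) + 1 = 11
leading_zeros = num_bits - 1 = 10
binary(1292) = 10100001100

Elias gamma(1292) = '0000000000' + '10100001100' = 000000000010100001100 (21 bits)


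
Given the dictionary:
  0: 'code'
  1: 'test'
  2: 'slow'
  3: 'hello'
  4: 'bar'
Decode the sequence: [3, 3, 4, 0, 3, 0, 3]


Look up each index in the dictionary:
  3 -> 'hello'
  3 -> 'hello'
  4 -> 'bar'
  0 -> 'code'
  3 -> 'hello'
  0 -> 'code'
  3 -> 'hello'

Decoded: "hello hello bar code hello code hello"


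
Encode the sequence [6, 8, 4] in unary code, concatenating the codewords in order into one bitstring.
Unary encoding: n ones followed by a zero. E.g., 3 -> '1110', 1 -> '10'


Encode each number as n ones followed by a terminating 0:
  6 -> 1111110 (7 bits)
  8 -> 111111110 (9 bits)
  4 -> 11110 (5 bits)
Total length = 7 + 9 + 5 = 21 bits.

Unary([6, 8, 4]) = 111111011111111011110 (21 bits)


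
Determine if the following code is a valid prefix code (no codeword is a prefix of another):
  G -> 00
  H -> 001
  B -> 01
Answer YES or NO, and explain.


Checking each pair (does one codeword prefix another?):
  G='00' vs H='001': prefix -- VIOLATION

NO -- this is NOT a valid prefix code. G (00) is a prefix of H (001).


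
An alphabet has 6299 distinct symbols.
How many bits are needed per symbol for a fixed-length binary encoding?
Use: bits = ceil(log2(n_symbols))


log2(6299) = 12.6209
Bracket: 2^12 = 4096 < 6299 <= 2^13 = 8192
So ceil(log2(6299)) = 13

bits = ceil(log2(6299)) = ceil(12.6209) = 13 bits


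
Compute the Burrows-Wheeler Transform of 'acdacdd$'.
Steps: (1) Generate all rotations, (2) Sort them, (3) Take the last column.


Rotations (sorted):
  0: $acdacdd -> last char: d
  1: acdacdd$ -> last char: $
  2: acdd$acd -> last char: d
  3: cdacdd$a -> last char: a
  4: cdd$acda -> last char: a
  5: d$acdacd -> last char: d
  6: dacdd$ac -> last char: c
  7: dd$acdac -> last char: c


BWT = d$daadcc


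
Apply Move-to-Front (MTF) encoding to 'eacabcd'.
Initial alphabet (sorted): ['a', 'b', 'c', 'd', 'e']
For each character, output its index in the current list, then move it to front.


MTF encoding:
'e': index 4 in ['a', 'b', 'c', 'd', 'e'] -> ['e', 'a', 'b', 'c', 'd']
'a': index 1 in ['e', 'a', 'b', 'c', 'd'] -> ['a', 'e', 'b', 'c', 'd']
'c': index 3 in ['a', 'e', 'b', 'c', 'd'] -> ['c', 'a', 'e', 'b', 'd']
'a': index 1 in ['c', 'a', 'e', 'b', 'd'] -> ['a', 'c', 'e', 'b', 'd']
'b': index 3 in ['a', 'c', 'e', 'b', 'd'] -> ['b', 'a', 'c', 'e', 'd']
'c': index 2 in ['b', 'a', 'c', 'e', 'd'] -> ['c', 'b', 'a', 'e', 'd']
'd': index 4 in ['c', 'b', 'a', 'e', 'd'] -> ['d', 'c', 'b', 'a', 'e']


Output: [4, 1, 3, 1, 3, 2, 4]


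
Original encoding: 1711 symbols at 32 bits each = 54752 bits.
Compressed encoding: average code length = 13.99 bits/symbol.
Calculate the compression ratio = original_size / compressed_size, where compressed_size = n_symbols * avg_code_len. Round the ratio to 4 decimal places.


original_size = n_symbols * orig_bits = 1711 * 32 = 54752 bits
compressed_size = n_symbols * avg_code_len = 1711 * 13.99 = 23936.89 bits
ratio = original_size / compressed_size = 54752 / 23936.89 = 2.2873

Compression ratio = 2.2873


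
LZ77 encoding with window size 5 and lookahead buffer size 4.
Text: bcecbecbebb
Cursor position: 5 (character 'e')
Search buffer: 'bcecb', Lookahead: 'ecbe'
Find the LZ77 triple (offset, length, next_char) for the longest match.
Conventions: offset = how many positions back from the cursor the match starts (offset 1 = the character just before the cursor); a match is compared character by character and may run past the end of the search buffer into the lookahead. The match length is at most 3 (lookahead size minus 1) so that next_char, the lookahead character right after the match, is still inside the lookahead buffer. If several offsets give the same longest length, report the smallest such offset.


Try each offset into the search buffer:
  offset=1 (pos 4, char 'b'): match length 0
  offset=2 (pos 3, char 'c'): match length 0
  offset=3 (pos 2, char 'e'): match length 3
  offset=4 (pos 1, char 'c'): match length 0
  offset=5 (pos 0, char 'b'): match length 0
Longest match has length 3 at offset 3.
next_char = character at position 5 + 3 = 8 -> 'e'

Best match: offset=3, length=3 (matching 'ecb' starting at position 2)
LZ77 triple: (3, 3, 'e')


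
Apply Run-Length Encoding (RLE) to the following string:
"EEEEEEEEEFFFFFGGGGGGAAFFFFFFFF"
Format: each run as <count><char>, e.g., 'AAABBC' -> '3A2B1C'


Scanning runs left to right:
  i=0: run of 'E' x 9 -> '9E'
  i=9: run of 'F' x 5 -> '5F'
  i=14: run of 'G' x 6 -> '6G'
  i=20: run of 'A' x 2 -> '2A'
  i=22: run of 'F' x 8 -> '8F'

RLE = 9E5F6G2A8F


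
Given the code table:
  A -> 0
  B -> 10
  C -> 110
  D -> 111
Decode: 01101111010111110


Decoding:
0 -> A
110 -> C
111 -> D
10 -> B
10 -> B
111 -> D
110 -> C


Result: ACDBBDC


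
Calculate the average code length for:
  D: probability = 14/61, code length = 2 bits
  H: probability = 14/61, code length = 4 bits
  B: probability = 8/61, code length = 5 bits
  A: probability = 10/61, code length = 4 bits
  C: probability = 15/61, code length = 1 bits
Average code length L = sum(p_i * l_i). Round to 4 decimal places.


Weighted contributions p_i * l_i:
  D: (14/61) * 2 = 28/61
  H: (14/61) * 4 = 56/61
  B: (8/61) * 5 = 40/61
  A: (10/61) * 4 = 40/61
  C: (15/61) * 1 = 15/61
Sum = (28 + 56 + 40 + 40 + 15)/61 = 179/61

L = 179/61 = 2.9344 bits/symbol


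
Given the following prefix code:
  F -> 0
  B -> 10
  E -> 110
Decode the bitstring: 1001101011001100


Decoding step by step:
Bits 10 -> B
Bits 0 -> F
Bits 110 -> E
Bits 10 -> B
Bits 110 -> E
Bits 0 -> F
Bits 110 -> E
Bits 0 -> F


Decoded message: BFEBEFEF


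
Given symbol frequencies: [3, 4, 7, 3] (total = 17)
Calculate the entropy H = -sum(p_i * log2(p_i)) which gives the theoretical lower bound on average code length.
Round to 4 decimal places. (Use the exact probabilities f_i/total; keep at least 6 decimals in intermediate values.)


Per-symbol terms -p_i * log2(p_i) with p_i = f_i/17:
  p = 3/17 = 0.176471: log2(p) = -2.502500, -p*log2(p) = 0.441618
  p = 4/17 = 0.235294: log2(p) = -2.087463, -p*log2(p) = 0.491168
  p = 7/17 = 0.411765: log2(p) = -1.280108, -p*log2(p) = 0.527103
  p = 3/17 = 0.176471: log2(p) = -2.502500, -p*log2(p) = 0.441618
H = 0.441618 + 0.491168 + 0.527103 + 0.441618 = 1.901507

H = 1.9015 bits/symbol


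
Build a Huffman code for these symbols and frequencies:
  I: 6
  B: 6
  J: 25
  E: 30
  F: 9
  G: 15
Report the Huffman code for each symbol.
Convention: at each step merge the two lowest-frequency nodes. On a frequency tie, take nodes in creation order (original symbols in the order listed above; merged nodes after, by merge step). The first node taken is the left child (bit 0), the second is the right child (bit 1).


Huffman tree construction:
Step 1: Merge I(6) + B(6) = 12
Step 2: Merge F(9) + (I+B)(12) = 21
Step 3: Merge G(15) + (F+(I+B))(21) = 36
Step 4: Merge J(25) + E(30) = 55
Step 5: Merge (G+(F+(I+B)))(36) + (J+E)(55) = 91
Read each symbol's code off the tree from the root (left child = 0, right child = 1).

Codes:
  I: 0110 (length 4)
  B: 0111 (length 4)
  J: 10 (length 2)
  E: 11 (length 2)
  F: 010 (length 3)
  G: 00 (length 2)
Average code length: 215/91 = 2.3626 bits/symbol


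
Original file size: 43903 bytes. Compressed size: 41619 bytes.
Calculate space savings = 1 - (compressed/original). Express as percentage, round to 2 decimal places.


ratio = compressed/original = 41619/43903 = 0.947976
savings = 1 - ratio = 1 - 0.947976 = 0.052024
as a percentage: 0.052024 * 100 = 5.2%

Space savings = 1 - 41619/43903 = 5.2%


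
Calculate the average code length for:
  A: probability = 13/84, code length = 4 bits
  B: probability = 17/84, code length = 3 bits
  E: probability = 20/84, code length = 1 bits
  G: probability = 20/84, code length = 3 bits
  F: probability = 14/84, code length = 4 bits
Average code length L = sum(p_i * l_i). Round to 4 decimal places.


Weighted contributions p_i * l_i:
  A: (13/84) * 4 = 52/84
  B: (17/84) * 3 = 51/84
  E: (20/84) * 1 = 20/84
  G: (20/84) * 3 = 60/84
  F: (14/84) * 4 = 56/84
Sum = (52 + 51 + 20 + 60 + 56)/84 = 239/84

L = 239/84 = 2.8452 bits/symbol


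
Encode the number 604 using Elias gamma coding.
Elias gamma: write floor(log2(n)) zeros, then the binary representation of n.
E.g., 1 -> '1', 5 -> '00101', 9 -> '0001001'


num_bits = floor(log2(604)) + 1 = 10
leading_zeros = num_bits - 1 = 9
binary(604) = 1001011100

Elias gamma(604) = '000000000' + '1001011100' = 0000000001001011100 (19 bits)


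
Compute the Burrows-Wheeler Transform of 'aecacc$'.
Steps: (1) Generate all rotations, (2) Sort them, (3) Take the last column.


Rotations (sorted):
  0: $aecacc -> last char: c
  1: acc$aec -> last char: c
  2: aecacc$ -> last char: $
  3: c$aecac -> last char: c
  4: cacc$ae -> last char: e
  5: cc$aeca -> last char: a
  6: ecacc$a -> last char: a


BWT = cc$ceaa


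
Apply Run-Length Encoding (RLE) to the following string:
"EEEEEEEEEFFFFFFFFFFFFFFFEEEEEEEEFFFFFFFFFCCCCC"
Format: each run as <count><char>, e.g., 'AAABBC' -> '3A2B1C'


Scanning runs left to right:
  i=0: run of 'E' x 9 -> '9E'
  i=9: run of 'F' x 15 -> '15F'
  i=24: run of 'E' x 8 -> '8E'
  i=32: run of 'F' x 9 -> '9F'
  i=41: run of 'C' x 5 -> '5C'

RLE = 9E15F8E9F5C


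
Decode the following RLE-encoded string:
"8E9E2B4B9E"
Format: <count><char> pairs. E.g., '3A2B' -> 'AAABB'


Expanding each <count><char> pair:
  8E -> 'EEEEEEEE'
  9E -> 'EEEEEEEEE'
  2B -> 'BB'
  4B -> 'BBBB'
  9E -> 'EEEEEEEEE'

Decoded = EEEEEEEEEEEEEEEEEBBBBBBEEEEEEEEE


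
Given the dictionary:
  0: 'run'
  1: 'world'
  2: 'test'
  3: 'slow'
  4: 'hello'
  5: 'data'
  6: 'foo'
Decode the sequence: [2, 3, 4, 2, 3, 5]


Look up each index in the dictionary:
  2 -> 'test'
  3 -> 'slow'
  4 -> 'hello'
  2 -> 'test'
  3 -> 'slow'
  5 -> 'data'

Decoded: "test slow hello test slow data"


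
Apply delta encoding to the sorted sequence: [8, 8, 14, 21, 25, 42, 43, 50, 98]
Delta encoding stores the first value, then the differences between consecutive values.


First value: 8
Deltas:
  8 - 8 = 0
  14 - 8 = 6
  21 - 14 = 7
  25 - 21 = 4
  42 - 25 = 17
  43 - 42 = 1
  50 - 43 = 7
  98 - 50 = 48


Delta encoded: [8, 0, 6, 7, 4, 17, 1, 7, 48]


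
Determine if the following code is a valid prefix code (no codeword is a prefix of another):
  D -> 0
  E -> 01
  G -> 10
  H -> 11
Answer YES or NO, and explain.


Checking each pair (does one codeword prefix another?):
  D='0' vs E='01': prefix -- VIOLATION

NO -- this is NOT a valid prefix code. D (0) is a prefix of E (01).


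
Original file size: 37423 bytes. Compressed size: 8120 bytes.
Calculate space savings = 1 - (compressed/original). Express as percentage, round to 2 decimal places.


ratio = compressed/original = 8120/37423 = 0.216979
savings = 1 - ratio = 1 - 0.216979 = 0.783021
as a percentage: 0.783021 * 100 = 78.3%

Space savings = 1 - 8120/37423 = 78.3%


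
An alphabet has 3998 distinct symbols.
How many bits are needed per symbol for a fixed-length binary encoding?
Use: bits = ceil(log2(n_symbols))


log2(3998) = 11.9651
Bracket: 2^11 = 2048 < 3998 <= 2^12 = 4096
So ceil(log2(3998)) = 12

bits = ceil(log2(3998)) = ceil(11.9651) = 12 bits


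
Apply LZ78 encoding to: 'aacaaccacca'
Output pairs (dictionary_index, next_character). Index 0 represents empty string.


LZ78 encoding steps:
Dictionary: {0: ''}
Step 1: w='' (idx 0), next='a' -> output (0, 'a'), add 'a' as idx 1
Step 2: w='a' (idx 1), next='c' -> output (1, 'c'), add 'ac' as idx 2
Step 3: w='a' (idx 1), next='a' -> output (1, 'a'), add 'aa' as idx 3
Step 4: w='' (idx 0), next='c' -> output (0, 'c'), add 'c' as idx 4
Step 5: w='c' (idx 4), next='a' -> output (4, 'a'), add 'ca' as idx 5
Step 6: w='c' (idx 4), next='c' -> output (4, 'c'), add 'cc' as idx 6
Step 7: w='a' (idx 1), end of input -> output (1, '')


Encoded: [(0, 'a'), (1, 'c'), (1, 'a'), (0, 'c'), (4, 'a'), (4, 'c'), (1, '')]


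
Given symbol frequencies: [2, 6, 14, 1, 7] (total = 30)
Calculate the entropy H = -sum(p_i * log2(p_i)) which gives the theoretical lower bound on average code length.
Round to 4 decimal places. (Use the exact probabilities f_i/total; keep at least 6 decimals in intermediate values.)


Per-symbol terms -p_i * log2(p_i) with p_i = f_i/30:
  p = 2/30 = 0.066667: log2(p) = -3.906891, -p*log2(p) = 0.260459
  p = 6/30 = 0.200000: log2(p) = -2.321928, -p*log2(p) = 0.464386
  p = 14/30 = 0.466667: log2(p) = -1.099536, -p*log2(p) = 0.513117
  p = 1/30 = 0.033333: log2(p) = -4.906891, -p*log2(p) = 0.163563
  p = 7/30 = 0.233333: log2(p) = -2.099536, -p*log2(p) = 0.489892
H = 0.260459 + 0.464386 + 0.513117 + 0.163563 + 0.489892 = 1.891417

H = 1.8914 bits/symbol


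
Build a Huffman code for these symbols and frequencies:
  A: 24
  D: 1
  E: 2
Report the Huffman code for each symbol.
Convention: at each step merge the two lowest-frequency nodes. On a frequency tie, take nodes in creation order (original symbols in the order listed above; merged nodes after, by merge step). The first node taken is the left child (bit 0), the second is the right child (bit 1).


Huffman tree construction:
Step 1: Merge D(1) + E(2) = 3
Step 2: Merge (D+E)(3) + A(24) = 27
Read each symbol's code off the tree from the root (left child = 0, right child = 1).

Codes:
  A: 1 (length 1)
  D: 00 (length 2)
  E: 01 (length 2)
Average code length: 30/27 = 1.1111 bits/symbol


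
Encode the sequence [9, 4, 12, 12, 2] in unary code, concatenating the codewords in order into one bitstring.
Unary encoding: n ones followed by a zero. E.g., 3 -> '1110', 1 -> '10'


Encode each number as n ones followed by a terminating 0:
  9 -> 1111111110 (10 bits)
  4 -> 11110 (5 bits)
  12 -> 1111111111110 (13 bits)
  12 -> 1111111111110 (13 bits)
  2 -> 110 (3 bits)
Total length = 10 + 5 + 13 + 13 + 3 = 44 bits.

Unary([9, 4, 12, 12, 2]) = 11111111101111011111111111101111111111110110 (44 bits)


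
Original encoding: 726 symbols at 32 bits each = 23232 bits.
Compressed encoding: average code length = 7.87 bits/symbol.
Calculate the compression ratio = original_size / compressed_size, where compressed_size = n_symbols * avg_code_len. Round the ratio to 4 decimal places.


original_size = n_symbols * orig_bits = 726 * 32 = 23232 bits
compressed_size = n_symbols * avg_code_len = 726 * 7.87 = 5713.62 bits
ratio = original_size / compressed_size = 23232 / 5713.62 = 4.0661

Compression ratio = 4.0661


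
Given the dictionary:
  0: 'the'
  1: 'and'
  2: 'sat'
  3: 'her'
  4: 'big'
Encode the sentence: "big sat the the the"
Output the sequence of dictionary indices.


Look up each word in the dictionary:
  'big' -> 4
  'sat' -> 2
  'the' -> 0
  'the' -> 0
  'the' -> 0

Encoded: [4, 2, 0, 0, 0]


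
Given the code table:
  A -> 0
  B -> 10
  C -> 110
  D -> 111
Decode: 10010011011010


Decoding:
10 -> B
0 -> A
10 -> B
0 -> A
110 -> C
110 -> C
10 -> B


Result: BABACCB


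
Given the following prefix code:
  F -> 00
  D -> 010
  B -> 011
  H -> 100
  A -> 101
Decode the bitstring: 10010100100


Decoding step by step:
Bits 100 -> H
Bits 101 -> A
Bits 00 -> F
Bits 100 -> H


Decoded message: HAFH


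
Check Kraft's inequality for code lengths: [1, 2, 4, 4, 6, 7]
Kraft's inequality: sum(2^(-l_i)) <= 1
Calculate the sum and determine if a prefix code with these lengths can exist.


Sum = 2^(-1) + 2^(-2) + 2^(-4) + 2^(-4) + 2^(-6) + 2^(-7)
    = 0.5 + 0.25 + 0.0625 + 0.0625 + 0.015625 + 0.0078125
    = 115/128 = 0.8984375
Since 0.8984375 <= 1, Kraft's inequality IS satisfied.
A prefix code with these lengths CAN exist.

Kraft sum = 0.8984375. Satisfied.


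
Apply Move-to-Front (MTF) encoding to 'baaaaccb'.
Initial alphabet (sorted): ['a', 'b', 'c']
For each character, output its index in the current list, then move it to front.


MTF encoding:
'b': index 1 in ['a', 'b', 'c'] -> ['b', 'a', 'c']
'a': index 1 in ['b', 'a', 'c'] -> ['a', 'b', 'c']
'a': index 0 in ['a', 'b', 'c'] -> ['a', 'b', 'c']
'a': index 0 in ['a', 'b', 'c'] -> ['a', 'b', 'c']
'a': index 0 in ['a', 'b', 'c'] -> ['a', 'b', 'c']
'c': index 2 in ['a', 'b', 'c'] -> ['c', 'a', 'b']
'c': index 0 in ['c', 'a', 'b'] -> ['c', 'a', 'b']
'b': index 2 in ['c', 'a', 'b'] -> ['b', 'c', 'a']


Output: [1, 1, 0, 0, 0, 2, 0, 2]


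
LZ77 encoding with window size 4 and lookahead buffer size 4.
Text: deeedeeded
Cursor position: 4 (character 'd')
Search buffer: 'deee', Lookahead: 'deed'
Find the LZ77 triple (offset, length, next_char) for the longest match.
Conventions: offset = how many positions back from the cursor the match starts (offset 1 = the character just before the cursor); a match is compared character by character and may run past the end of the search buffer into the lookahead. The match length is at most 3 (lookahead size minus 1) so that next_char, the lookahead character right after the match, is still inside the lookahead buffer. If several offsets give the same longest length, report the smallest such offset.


Try each offset into the search buffer:
  offset=1 (pos 3, char 'e'): match length 0
  offset=2 (pos 2, char 'e'): match length 0
  offset=3 (pos 1, char 'e'): match length 0
  offset=4 (pos 0, char 'd'): match length 3
Longest match has length 3 at offset 4.
next_char = character at position 4 + 3 = 7 -> 'd'

Best match: offset=4, length=3 (matching 'dee' starting at position 0)
LZ77 triple: (4, 3, 'd')


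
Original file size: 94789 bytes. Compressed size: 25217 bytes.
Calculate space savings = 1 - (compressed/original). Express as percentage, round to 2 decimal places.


ratio = compressed/original = 25217/94789 = 0.266033
savings = 1 - ratio = 1 - 0.266033 = 0.733967
as a percentage: 0.733967 * 100 = 73.4%

Space savings = 1 - 25217/94789 = 73.4%


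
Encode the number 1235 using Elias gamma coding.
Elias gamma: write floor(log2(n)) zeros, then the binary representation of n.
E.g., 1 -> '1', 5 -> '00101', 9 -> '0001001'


num_bits = floor(log2(1235)) + 1 = 11
leading_zeros = num_bits - 1 = 10
binary(1235) = 10011010011

Elias gamma(1235) = '0000000000' + '10011010011' = 000000000010011010011 (21 bits)


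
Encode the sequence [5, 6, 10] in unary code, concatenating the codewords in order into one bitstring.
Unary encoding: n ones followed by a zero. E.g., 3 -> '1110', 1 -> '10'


Encode each number as n ones followed by a terminating 0:
  5 -> 111110 (6 bits)
  6 -> 1111110 (7 bits)
  10 -> 11111111110 (11 bits)
Total length = 6 + 7 + 11 = 24 bits.

Unary([5, 6, 10]) = 111110111111011111111110 (24 bits)


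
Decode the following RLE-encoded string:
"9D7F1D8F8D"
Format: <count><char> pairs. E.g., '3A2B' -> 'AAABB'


Expanding each <count><char> pair:
  9D -> 'DDDDDDDDD'
  7F -> 'FFFFFFF'
  1D -> 'D'
  8F -> 'FFFFFFFF'
  8D -> 'DDDDDDDD'

Decoded = DDDDDDDDDFFFFFFFDFFFFFFFFDDDDDDDD


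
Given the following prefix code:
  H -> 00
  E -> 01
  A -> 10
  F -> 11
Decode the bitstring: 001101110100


Decoding step by step:
Bits 00 -> H
Bits 11 -> F
Bits 01 -> E
Bits 11 -> F
Bits 01 -> E
Bits 00 -> H


Decoded message: HFEFEH


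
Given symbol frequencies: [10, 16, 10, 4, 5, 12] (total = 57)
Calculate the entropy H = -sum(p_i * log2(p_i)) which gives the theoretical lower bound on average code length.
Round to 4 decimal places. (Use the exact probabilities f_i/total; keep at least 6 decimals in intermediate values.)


Per-symbol terms -p_i * log2(p_i) with p_i = f_i/57:
  p = 10/57 = 0.175439: log2(p) = -2.510962, -p*log2(p) = 0.440520
  p = 16/57 = 0.280702: log2(p) = -1.832890, -p*log2(p) = 0.514495
  p = 10/57 = 0.175439: log2(p) = -2.510962, -p*log2(p) = 0.440520
  p = 4/57 = 0.070175: log2(p) = -3.832890, -p*log2(p) = 0.268975
  p = 5/57 = 0.087719: log2(p) = -3.510962, -p*log2(p) = 0.307979
  p = 12/57 = 0.210526: log2(p) = -2.247928, -p*log2(p) = 0.473248
H = 0.440520 + 0.514495 + 0.440520 + 0.268975 + 0.307979 + 0.473248 = 2.445737

H = 2.4457 bits/symbol


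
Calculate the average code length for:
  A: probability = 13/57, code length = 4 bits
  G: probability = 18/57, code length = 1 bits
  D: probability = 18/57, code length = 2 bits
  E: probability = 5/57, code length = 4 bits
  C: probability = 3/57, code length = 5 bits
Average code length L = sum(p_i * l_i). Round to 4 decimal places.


Weighted contributions p_i * l_i:
  A: (13/57) * 4 = 52/57
  G: (18/57) * 1 = 18/57
  D: (18/57) * 2 = 36/57
  E: (5/57) * 4 = 20/57
  C: (3/57) * 5 = 15/57
Sum = (52 + 18 + 36 + 20 + 15)/57 = 141/57

L = 141/57 = 2.4737 bits/symbol


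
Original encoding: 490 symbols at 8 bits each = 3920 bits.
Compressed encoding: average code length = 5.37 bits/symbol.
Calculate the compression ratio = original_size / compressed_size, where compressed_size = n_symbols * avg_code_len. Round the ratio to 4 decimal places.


original_size = n_symbols * orig_bits = 490 * 8 = 3920 bits
compressed_size = n_symbols * avg_code_len = 490 * 5.37 = 2631.3 bits
ratio = original_size / compressed_size = 3920 / 2631.3 = 1.4898

Compression ratio = 1.4898


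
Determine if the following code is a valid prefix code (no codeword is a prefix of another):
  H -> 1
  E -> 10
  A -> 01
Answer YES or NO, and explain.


Checking each pair (does one codeword prefix another?):
  H='1' vs E='10': prefix -- VIOLATION

NO -- this is NOT a valid prefix code. H (1) is a prefix of E (10).


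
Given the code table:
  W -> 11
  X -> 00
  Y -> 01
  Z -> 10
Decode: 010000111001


Decoding:
01 -> Y
00 -> X
00 -> X
11 -> W
10 -> Z
01 -> Y


Result: YXXWZY


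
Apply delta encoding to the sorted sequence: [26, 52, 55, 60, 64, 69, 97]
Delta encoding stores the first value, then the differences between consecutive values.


First value: 26
Deltas:
  52 - 26 = 26
  55 - 52 = 3
  60 - 55 = 5
  64 - 60 = 4
  69 - 64 = 5
  97 - 69 = 28


Delta encoded: [26, 26, 3, 5, 4, 5, 28]


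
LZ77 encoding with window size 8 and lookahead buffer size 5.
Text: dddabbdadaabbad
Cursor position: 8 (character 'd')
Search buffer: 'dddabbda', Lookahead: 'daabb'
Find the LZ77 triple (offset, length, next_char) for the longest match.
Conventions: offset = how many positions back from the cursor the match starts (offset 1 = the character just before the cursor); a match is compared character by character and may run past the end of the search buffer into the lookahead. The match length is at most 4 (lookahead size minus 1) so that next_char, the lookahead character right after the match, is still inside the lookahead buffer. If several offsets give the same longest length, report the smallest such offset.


Try each offset into the search buffer:
  offset=1 (pos 7, char 'a'): match length 0
  offset=2 (pos 6, char 'd'): match length 2
  offset=3 (pos 5, char 'b'): match length 0
  offset=4 (pos 4, char 'b'): match length 0
  offset=5 (pos 3, char 'a'): match length 0
  offset=6 (pos 2, char 'd'): match length 2
  offset=7 (pos 1, char 'd'): match length 1
  offset=8 (pos 0, char 'd'): match length 1
Longest match has length 2, found at offsets 2, 6; take the smallest, offset 2.
next_char = character at position 8 + 2 = 10 -> 'a'

Best match: offset=2, length=2 (matching 'da' starting at position 6)
LZ77 triple: (2, 2, 'a')


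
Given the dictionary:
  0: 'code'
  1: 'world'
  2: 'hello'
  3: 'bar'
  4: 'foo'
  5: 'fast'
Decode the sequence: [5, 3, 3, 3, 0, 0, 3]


Look up each index in the dictionary:
  5 -> 'fast'
  3 -> 'bar'
  3 -> 'bar'
  3 -> 'bar'
  0 -> 'code'
  0 -> 'code'
  3 -> 'bar'

Decoded: "fast bar bar bar code code bar"


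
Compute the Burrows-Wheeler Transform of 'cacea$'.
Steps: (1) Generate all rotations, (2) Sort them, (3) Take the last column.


Rotations (sorted):
  0: $cacea -> last char: a
  1: a$cace -> last char: e
  2: acea$c -> last char: c
  3: cacea$ -> last char: $
  4: cea$ca -> last char: a
  5: ea$cac -> last char: c


BWT = aec$ac


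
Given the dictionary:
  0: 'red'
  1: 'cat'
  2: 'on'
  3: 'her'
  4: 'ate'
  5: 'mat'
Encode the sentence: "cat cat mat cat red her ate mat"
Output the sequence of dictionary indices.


Look up each word in the dictionary:
  'cat' -> 1
  'cat' -> 1
  'mat' -> 5
  'cat' -> 1
  'red' -> 0
  'her' -> 3
  'ate' -> 4
  'mat' -> 5

Encoded: [1, 1, 5, 1, 0, 3, 4, 5]


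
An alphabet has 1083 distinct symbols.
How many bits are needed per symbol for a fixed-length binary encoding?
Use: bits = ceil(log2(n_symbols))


log2(1083) = 10.0808
Bracket: 2^10 = 1024 < 1083 <= 2^11 = 2048
So ceil(log2(1083)) = 11

bits = ceil(log2(1083)) = ceil(10.0808) = 11 bits


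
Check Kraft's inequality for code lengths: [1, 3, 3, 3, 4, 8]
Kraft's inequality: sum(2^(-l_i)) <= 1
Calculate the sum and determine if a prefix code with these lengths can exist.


Sum = 2^(-1) + 2^(-3) + 2^(-3) + 2^(-3) + 2^(-4) + 2^(-8)
    = 0.5 + 0.125 + 0.125 + 0.125 + 0.0625 + 0.00390625
    = 241/256 = 0.94140625
Since 0.94140625 <= 1, Kraft's inequality IS satisfied.
A prefix code with these lengths CAN exist.

Kraft sum = 0.94140625. Satisfied.


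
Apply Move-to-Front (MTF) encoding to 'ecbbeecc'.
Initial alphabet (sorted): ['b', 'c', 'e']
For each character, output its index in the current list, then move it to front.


MTF encoding:
'e': index 2 in ['b', 'c', 'e'] -> ['e', 'b', 'c']
'c': index 2 in ['e', 'b', 'c'] -> ['c', 'e', 'b']
'b': index 2 in ['c', 'e', 'b'] -> ['b', 'c', 'e']
'b': index 0 in ['b', 'c', 'e'] -> ['b', 'c', 'e']
'e': index 2 in ['b', 'c', 'e'] -> ['e', 'b', 'c']
'e': index 0 in ['e', 'b', 'c'] -> ['e', 'b', 'c']
'c': index 2 in ['e', 'b', 'c'] -> ['c', 'e', 'b']
'c': index 0 in ['c', 'e', 'b'] -> ['c', 'e', 'b']


Output: [2, 2, 2, 0, 2, 0, 2, 0]


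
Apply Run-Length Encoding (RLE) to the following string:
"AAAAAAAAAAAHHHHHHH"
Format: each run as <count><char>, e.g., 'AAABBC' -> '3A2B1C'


Scanning runs left to right:
  i=0: run of 'A' x 11 -> '11A'
  i=11: run of 'H' x 7 -> '7H'

RLE = 11A7H


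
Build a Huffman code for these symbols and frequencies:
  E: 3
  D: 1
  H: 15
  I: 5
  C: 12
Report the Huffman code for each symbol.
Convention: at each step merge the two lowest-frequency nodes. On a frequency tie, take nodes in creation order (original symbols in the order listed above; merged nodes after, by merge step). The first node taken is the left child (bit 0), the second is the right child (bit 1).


Huffman tree construction:
Step 1: Merge D(1) + E(3) = 4
Step 2: Merge (D+E)(4) + I(5) = 9
Step 3: Merge ((D+E)+I)(9) + C(12) = 21
Step 4: Merge H(15) + (((D+E)+I)+C)(21) = 36
Read each symbol's code off the tree from the root (left child = 0, right child = 1).

Codes:
  E: 1001 (length 4)
  D: 1000 (length 4)
  H: 0 (length 1)
  I: 101 (length 3)
  C: 11 (length 2)
Average code length: 70/36 = 1.9444 bits/symbol


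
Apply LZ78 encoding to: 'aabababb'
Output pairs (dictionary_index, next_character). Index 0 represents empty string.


LZ78 encoding steps:
Dictionary: {0: ''}
Step 1: w='' (idx 0), next='a' -> output (0, 'a'), add 'a' as idx 1
Step 2: w='a' (idx 1), next='b' -> output (1, 'b'), add 'ab' as idx 2
Step 3: w='ab' (idx 2), next='a' -> output (2, 'a'), add 'aba' as idx 3
Step 4: w='' (idx 0), next='b' -> output (0, 'b'), add 'b' as idx 4
Step 5: w='b' (idx 4), end of input -> output (4, '')


Encoded: [(0, 'a'), (1, 'b'), (2, 'a'), (0, 'b'), (4, '')]


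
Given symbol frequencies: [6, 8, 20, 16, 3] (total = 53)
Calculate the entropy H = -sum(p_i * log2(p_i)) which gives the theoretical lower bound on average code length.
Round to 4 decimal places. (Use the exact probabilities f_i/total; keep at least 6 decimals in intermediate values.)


Per-symbol terms -p_i * log2(p_i) with p_i = f_i/53:
  p = 6/53 = 0.113208: log2(p) = -3.142958, -p*log2(p) = 0.355807
  p = 8/53 = 0.150943: log2(p) = -2.727920, -p*log2(p) = 0.411762
  p = 20/53 = 0.377358: log2(p) = -1.405992, -p*log2(p) = 0.530563
  p = 16/53 = 0.301887: log2(p) = -1.727920, -p*log2(p) = 0.521636
  p = 3/53 = 0.056604: log2(p) = -4.142958, -p*log2(p) = 0.234507
H = 0.355807 + 0.411762 + 0.530563 + 0.521636 + 0.234507 = 2.054275

H = 2.0543 bits/symbol


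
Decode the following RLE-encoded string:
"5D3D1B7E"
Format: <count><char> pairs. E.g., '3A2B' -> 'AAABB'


Expanding each <count><char> pair:
  5D -> 'DDDDD'
  3D -> 'DDD'
  1B -> 'B'
  7E -> 'EEEEEEE'

Decoded = DDDDDDDDBEEEEEEE


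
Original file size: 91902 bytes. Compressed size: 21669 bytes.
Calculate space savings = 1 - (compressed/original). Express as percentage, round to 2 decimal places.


ratio = compressed/original = 21669/91902 = 0.235784
savings = 1 - ratio = 1 - 0.235784 = 0.764216
as a percentage: 0.764216 * 100 = 76.42%

Space savings = 1 - 21669/91902 = 76.42%


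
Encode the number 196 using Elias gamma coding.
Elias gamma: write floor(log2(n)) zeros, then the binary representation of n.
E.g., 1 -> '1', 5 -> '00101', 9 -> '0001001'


num_bits = floor(log2(196)) + 1 = 8
leading_zeros = num_bits - 1 = 7
binary(196) = 11000100

Elias gamma(196) = '0000000' + '11000100' = 000000011000100 (15 bits)


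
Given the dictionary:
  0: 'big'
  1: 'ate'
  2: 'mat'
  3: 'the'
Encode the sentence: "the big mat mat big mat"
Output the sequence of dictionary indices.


Look up each word in the dictionary:
  'the' -> 3
  'big' -> 0
  'mat' -> 2
  'mat' -> 2
  'big' -> 0
  'mat' -> 2

Encoded: [3, 0, 2, 2, 0, 2]


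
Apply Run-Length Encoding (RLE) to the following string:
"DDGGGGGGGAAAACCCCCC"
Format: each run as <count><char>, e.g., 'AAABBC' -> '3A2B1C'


Scanning runs left to right:
  i=0: run of 'D' x 2 -> '2D'
  i=2: run of 'G' x 7 -> '7G'
  i=9: run of 'A' x 4 -> '4A'
  i=13: run of 'C' x 6 -> '6C'

RLE = 2D7G4A6C


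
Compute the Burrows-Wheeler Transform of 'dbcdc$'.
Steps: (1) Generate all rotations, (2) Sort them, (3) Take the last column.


Rotations (sorted):
  0: $dbcdc -> last char: c
  1: bcdc$d -> last char: d
  2: c$dbcd -> last char: d
  3: cdc$db -> last char: b
  4: dbcdc$ -> last char: $
  5: dc$dbc -> last char: c


BWT = cddb$c


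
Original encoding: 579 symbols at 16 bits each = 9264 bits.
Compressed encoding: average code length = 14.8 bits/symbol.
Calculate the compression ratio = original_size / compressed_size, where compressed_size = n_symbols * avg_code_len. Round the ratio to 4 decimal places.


original_size = n_symbols * orig_bits = 579 * 16 = 9264 bits
compressed_size = n_symbols * avg_code_len = 579 * 14.8 = 8569.2 bits
ratio = original_size / compressed_size = 9264 / 8569.2 = 1.0811

Compression ratio = 1.0811


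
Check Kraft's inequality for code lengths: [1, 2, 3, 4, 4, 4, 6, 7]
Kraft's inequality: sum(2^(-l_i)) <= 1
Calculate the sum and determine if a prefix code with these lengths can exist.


Sum = 2^(-1) + 2^(-2) + 2^(-3) + 2^(-4) + 2^(-4) + 2^(-4) + 2^(-6) + 2^(-7)
    = 0.5 + 0.25 + 0.125 + 0.0625 + 0.0625 + 0.0625 + 0.015625 + 0.0078125
    = 139/128 = 1.0859375
Since 1.0859375 > 1, Kraft's inequality is NOT satisfied.
A prefix code with these lengths CANNOT exist.

Kraft sum = 1.0859375. Not satisfied.


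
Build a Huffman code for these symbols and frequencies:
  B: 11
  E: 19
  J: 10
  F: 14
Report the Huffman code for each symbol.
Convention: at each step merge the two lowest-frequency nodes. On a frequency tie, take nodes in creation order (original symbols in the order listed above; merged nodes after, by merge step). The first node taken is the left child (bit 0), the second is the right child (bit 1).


Huffman tree construction:
Step 1: Merge J(10) + B(11) = 21
Step 2: Merge F(14) + E(19) = 33
Step 3: Merge (J+B)(21) + (F+E)(33) = 54
Read each symbol's code off the tree from the root (left child = 0, right child = 1).

Codes:
  B: 01 (length 2)
  E: 11 (length 2)
  J: 00 (length 2)
  F: 10 (length 2)
Average code length: 108/54 = 2.0000 bits/symbol


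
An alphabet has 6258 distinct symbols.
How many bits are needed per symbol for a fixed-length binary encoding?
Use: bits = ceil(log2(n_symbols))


log2(6258) = 12.6115
Bracket: 2^12 = 4096 < 6258 <= 2^13 = 8192
So ceil(log2(6258)) = 13

bits = ceil(log2(6258)) = ceil(12.6115) = 13 bits


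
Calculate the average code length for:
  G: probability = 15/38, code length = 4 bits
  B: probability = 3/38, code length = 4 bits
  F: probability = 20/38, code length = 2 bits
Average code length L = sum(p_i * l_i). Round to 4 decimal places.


Weighted contributions p_i * l_i:
  G: (15/38) * 4 = 60/38
  B: (3/38) * 4 = 12/38
  F: (20/38) * 2 = 40/38
Sum = (60 + 12 + 40)/38 = 112/38

L = 112/38 = 2.9474 bits/symbol


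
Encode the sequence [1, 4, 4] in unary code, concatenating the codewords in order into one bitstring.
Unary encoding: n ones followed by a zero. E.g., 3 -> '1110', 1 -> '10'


Encode each number as n ones followed by a terminating 0:
  1 -> 10 (2 bits)
  4 -> 11110 (5 bits)
  4 -> 11110 (5 bits)
Total length = 2 + 5 + 5 = 12 bits.

Unary([1, 4, 4]) = 101111011110 (12 bits)


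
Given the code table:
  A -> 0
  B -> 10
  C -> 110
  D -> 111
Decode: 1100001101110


Decoding:
110 -> C
0 -> A
0 -> A
0 -> A
110 -> C
111 -> D
0 -> A


Result: CAAACDA


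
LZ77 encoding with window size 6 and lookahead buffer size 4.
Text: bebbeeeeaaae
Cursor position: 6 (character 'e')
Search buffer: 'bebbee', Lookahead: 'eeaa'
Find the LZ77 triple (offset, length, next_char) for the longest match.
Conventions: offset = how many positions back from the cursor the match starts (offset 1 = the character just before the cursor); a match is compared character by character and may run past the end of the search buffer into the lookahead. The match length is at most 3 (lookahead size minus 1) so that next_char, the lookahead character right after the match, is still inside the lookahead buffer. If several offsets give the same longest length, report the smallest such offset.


Try each offset into the search buffer:
  offset=1 (pos 5, char 'e'): match length 2
  offset=2 (pos 4, char 'e'): match length 2
  offset=3 (pos 3, char 'b'): match length 0
  offset=4 (pos 2, char 'b'): match length 0
  offset=5 (pos 1, char 'e'): match length 1
  offset=6 (pos 0, char 'b'): match length 0
Longest match has length 2, found at offsets 1, 2; take the smallest, offset 1.
next_char = character at position 6 + 2 = 8 -> 'a'

Best match: offset=1, length=2 (matching 'ee' starting at position 5)
LZ77 triple: (1, 2, 'a')


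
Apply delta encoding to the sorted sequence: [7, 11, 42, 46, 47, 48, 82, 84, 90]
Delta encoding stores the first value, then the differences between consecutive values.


First value: 7
Deltas:
  11 - 7 = 4
  42 - 11 = 31
  46 - 42 = 4
  47 - 46 = 1
  48 - 47 = 1
  82 - 48 = 34
  84 - 82 = 2
  90 - 84 = 6


Delta encoded: [7, 4, 31, 4, 1, 1, 34, 2, 6]


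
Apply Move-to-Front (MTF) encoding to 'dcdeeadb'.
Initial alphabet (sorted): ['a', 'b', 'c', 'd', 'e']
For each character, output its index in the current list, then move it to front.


MTF encoding:
'd': index 3 in ['a', 'b', 'c', 'd', 'e'] -> ['d', 'a', 'b', 'c', 'e']
'c': index 3 in ['d', 'a', 'b', 'c', 'e'] -> ['c', 'd', 'a', 'b', 'e']
'd': index 1 in ['c', 'd', 'a', 'b', 'e'] -> ['d', 'c', 'a', 'b', 'e']
'e': index 4 in ['d', 'c', 'a', 'b', 'e'] -> ['e', 'd', 'c', 'a', 'b']
'e': index 0 in ['e', 'd', 'c', 'a', 'b'] -> ['e', 'd', 'c', 'a', 'b']
'a': index 3 in ['e', 'd', 'c', 'a', 'b'] -> ['a', 'e', 'd', 'c', 'b']
'd': index 2 in ['a', 'e', 'd', 'c', 'b'] -> ['d', 'a', 'e', 'c', 'b']
'b': index 4 in ['d', 'a', 'e', 'c', 'b'] -> ['b', 'd', 'a', 'e', 'c']


Output: [3, 3, 1, 4, 0, 3, 2, 4]


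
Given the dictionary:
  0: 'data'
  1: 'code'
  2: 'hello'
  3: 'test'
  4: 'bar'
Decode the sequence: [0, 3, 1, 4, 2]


Look up each index in the dictionary:
  0 -> 'data'
  3 -> 'test'
  1 -> 'code'
  4 -> 'bar'
  2 -> 'hello'

Decoded: "data test code bar hello"


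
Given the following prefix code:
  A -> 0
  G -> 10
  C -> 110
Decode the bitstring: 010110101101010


Decoding step by step:
Bits 0 -> A
Bits 10 -> G
Bits 110 -> C
Bits 10 -> G
Bits 110 -> C
Bits 10 -> G
Bits 10 -> G


Decoded message: AGCGCGG


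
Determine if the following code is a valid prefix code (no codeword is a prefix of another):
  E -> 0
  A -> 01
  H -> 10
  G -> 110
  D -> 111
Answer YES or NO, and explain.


Checking each pair (does one codeword prefix another?):
  E='0' vs A='01': prefix -- VIOLATION

NO -- this is NOT a valid prefix code. E (0) is a prefix of A (01).


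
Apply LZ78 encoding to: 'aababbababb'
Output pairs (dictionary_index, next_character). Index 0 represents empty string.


LZ78 encoding steps:
Dictionary: {0: ''}
Step 1: w='' (idx 0), next='a' -> output (0, 'a'), add 'a' as idx 1
Step 2: w='a' (idx 1), next='b' -> output (1, 'b'), add 'ab' as idx 2
Step 3: w='ab' (idx 2), next='b' -> output (2, 'b'), add 'abb' as idx 3
Step 4: w='ab' (idx 2), next='a' -> output (2, 'a'), add 'aba' as idx 4
Step 5: w='' (idx 0), next='b' -> output (0, 'b'), add 'b' as idx 5
Step 6: w='b' (idx 5), end of input -> output (5, '')


Encoded: [(0, 'a'), (1, 'b'), (2, 'b'), (2, 'a'), (0, 'b'), (5, '')]


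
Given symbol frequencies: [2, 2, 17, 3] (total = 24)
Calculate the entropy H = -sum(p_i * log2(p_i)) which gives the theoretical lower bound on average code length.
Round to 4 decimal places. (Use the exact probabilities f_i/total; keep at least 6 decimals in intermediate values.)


Per-symbol terms -p_i * log2(p_i) with p_i = f_i/24:
  p = 2/24 = 0.083333: log2(p) = -3.584963, -p*log2(p) = 0.298747
  p = 2/24 = 0.083333: log2(p) = -3.584963, -p*log2(p) = 0.298747
  p = 17/24 = 0.708333: log2(p) = -0.497500, -p*log2(p) = 0.352396
  p = 3/24 = 0.125000: log2(p) = -3.000000, -p*log2(p) = 0.375000
H = 0.298747 + 0.298747 + 0.352396 + 0.375000 = 1.324890

H = 1.3249 bits/symbol


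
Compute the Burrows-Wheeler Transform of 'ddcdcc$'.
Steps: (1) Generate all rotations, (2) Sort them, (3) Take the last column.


Rotations (sorted):
  0: $ddcdcc -> last char: c
  1: c$ddcdc -> last char: c
  2: cc$ddcd -> last char: d
  3: cdcc$dd -> last char: d
  4: dcc$ddc -> last char: c
  5: dcdcc$d -> last char: d
  6: ddcdcc$ -> last char: $


BWT = ccddcd$


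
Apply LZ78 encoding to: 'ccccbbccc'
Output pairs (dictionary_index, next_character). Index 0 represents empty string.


LZ78 encoding steps:
Dictionary: {0: ''}
Step 1: w='' (idx 0), next='c' -> output (0, 'c'), add 'c' as idx 1
Step 2: w='c' (idx 1), next='c' -> output (1, 'c'), add 'cc' as idx 2
Step 3: w='c' (idx 1), next='b' -> output (1, 'b'), add 'cb' as idx 3
Step 4: w='' (idx 0), next='b' -> output (0, 'b'), add 'b' as idx 4
Step 5: w='cc' (idx 2), next='c' -> output (2, 'c'), add 'ccc' as idx 5


Encoded: [(0, 'c'), (1, 'c'), (1, 'b'), (0, 'b'), (2, 'c')]


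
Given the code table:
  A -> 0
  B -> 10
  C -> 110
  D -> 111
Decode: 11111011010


Decoding:
111 -> D
110 -> C
110 -> C
10 -> B


Result: DCCB


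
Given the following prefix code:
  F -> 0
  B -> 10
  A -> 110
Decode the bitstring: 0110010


Decoding step by step:
Bits 0 -> F
Bits 110 -> A
Bits 0 -> F
Bits 10 -> B


Decoded message: FAFB


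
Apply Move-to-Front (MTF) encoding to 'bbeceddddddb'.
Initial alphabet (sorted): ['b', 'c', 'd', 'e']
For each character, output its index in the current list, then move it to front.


MTF encoding:
'b': index 0 in ['b', 'c', 'd', 'e'] -> ['b', 'c', 'd', 'e']
'b': index 0 in ['b', 'c', 'd', 'e'] -> ['b', 'c', 'd', 'e']
'e': index 3 in ['b', 'c', 'd', 'e'] -> ['e', 'b', 'c', 'd']
'c': index 2 in ['e', 'b', 'c', 'd'] -> ['c', 'e', 'b', 'd']
'e': index 1 in ['c', 'e', 'b', 'd'] -> ['e', 'c', 'b', 'd']
'd': index 3 in ['e', 'c', 'b', 'd'] -> ['d', 'e', 'c', 'b']
'd': index 0 in ['d', 'e', 'c', 'b'] -> ['d', 'e', 'c', 'b']
'd': index 0 in ['d', 'e', 'c', 'b'] -> ['d', 'e', 'c', 'b']
'd': index 0 in ['d', 'e', 'c', 'b'] -> ['d', 'e', 'c', 'b']
'd': index 0 in ['d', 'e', 'c', 'b'] -> ['d', 'e', 'c', 'b']
'd': index 0 in ['d', 'e', 'c', 'b'] -> ['d', 'e', 'c', 'b']
'b': index 3 in ['d', 'e', 'c', 'b'] -> ['b', 'd', 'e', 'c']


Output: [0, 0, 3, 2, 1, 3, 0, 0, 0, 0, 0, 3]
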